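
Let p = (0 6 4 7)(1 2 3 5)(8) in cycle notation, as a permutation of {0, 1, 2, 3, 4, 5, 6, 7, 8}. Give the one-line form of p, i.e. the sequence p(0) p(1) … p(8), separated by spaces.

Each element maps to the next entry in its cycle (wrapping to the front): 0→6, 1→2, 2→3, 3→5, 4→7, 5→1, 6→4, 7→0, 8→8.
Listing these in domain order gives 6 2 3 5 7 1 4 0 8.

6 2 3 5 7 1 4 0 8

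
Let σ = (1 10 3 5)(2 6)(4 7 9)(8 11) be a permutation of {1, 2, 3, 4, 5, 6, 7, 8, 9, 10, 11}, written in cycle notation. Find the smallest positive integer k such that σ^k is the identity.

12

The cycle type of σ is (4, 3, 2, 2).
The order is lcm(4, 3, 2, 2) = 12.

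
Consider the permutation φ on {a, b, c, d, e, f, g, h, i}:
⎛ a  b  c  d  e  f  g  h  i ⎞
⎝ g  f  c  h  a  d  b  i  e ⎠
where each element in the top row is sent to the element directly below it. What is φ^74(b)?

Tracing b → f → … returns to b after 8 steps, so b lies in an 8-cycle (a g b f d h i e).
On an 8-cycle, φ^8 is the identity, so φ^74 = φ^2 there (74 ≡ 2 mod 8).
Advancing 2 steps from b: b → f → d.

d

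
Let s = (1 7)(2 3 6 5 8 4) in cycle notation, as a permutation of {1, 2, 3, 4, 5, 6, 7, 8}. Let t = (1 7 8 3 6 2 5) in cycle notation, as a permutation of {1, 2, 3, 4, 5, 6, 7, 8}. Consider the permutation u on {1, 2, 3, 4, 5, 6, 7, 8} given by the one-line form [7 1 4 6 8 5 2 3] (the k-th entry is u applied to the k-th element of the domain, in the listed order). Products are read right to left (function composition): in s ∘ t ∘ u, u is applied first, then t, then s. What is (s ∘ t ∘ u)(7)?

Chase 7: u(7) = 2; t(2) = 5; s(5) = 8. Hence (s ∘ t ∘ u)(7) = 8.

8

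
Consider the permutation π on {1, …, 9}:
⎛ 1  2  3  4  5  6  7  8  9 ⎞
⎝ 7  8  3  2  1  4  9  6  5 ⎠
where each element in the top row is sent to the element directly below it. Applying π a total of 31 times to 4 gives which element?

6

Tracing 4 → 2 → … returns to 4 after 4 steps, so 4 lies in a 4-cycle (2, 8, 6, 4).
On a 4-cycle, π^4 is the identity, so π^31 = π^3 there (31 ≡ 3 mod 4).
Stepping 3 places around the cycle: 4 → 2 → 8 → 6.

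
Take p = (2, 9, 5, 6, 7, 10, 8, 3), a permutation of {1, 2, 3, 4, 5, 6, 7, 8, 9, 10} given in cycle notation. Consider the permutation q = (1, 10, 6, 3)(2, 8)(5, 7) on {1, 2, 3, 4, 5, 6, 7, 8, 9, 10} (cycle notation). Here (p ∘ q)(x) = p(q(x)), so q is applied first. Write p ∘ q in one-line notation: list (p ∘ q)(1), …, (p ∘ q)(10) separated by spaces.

(p ∘ q)(x) = p(q(x)). Computing each image: p(q(1)) = p(10) = 8, p(q(2)) = p(8) = 3, p(q(3)) = p(1) = 1, p(q(4)) = p(4) = 4, p(q(5)) = p(7) = 10, p(q(6)) = p(3) = 2, p(q(7)) = p(5) = 6, p(q(8)) = p(2) = 9, p(q(9)) = p(9) = 5, p(q(10)) = p(6) = 7.
Hence p ∘ q = [8 3 1 4 10 2 6 9 5 7].

8 3 1 4 10 2 6 9 5 7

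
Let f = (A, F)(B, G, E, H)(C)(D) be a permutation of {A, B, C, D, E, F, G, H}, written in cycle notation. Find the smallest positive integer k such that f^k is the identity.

The cycle type of f is (4, 2, 1, 1).
The order of f is the least common multiple of its cycle lengths: lcm(4, 2) = 4.

4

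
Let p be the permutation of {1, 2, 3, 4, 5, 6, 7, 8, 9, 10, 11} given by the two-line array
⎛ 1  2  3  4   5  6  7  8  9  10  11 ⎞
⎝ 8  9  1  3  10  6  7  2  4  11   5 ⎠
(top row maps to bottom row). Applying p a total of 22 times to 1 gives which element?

Tracing 1 → 8 → … returns to 1 after 6 steps, so 1 lies in a 6-cycle (1 8 2 9 4 3).
Powers repeat with period 6 on this cycle, and 22 mod 6 = 4, so p^22(1) = p^4(1).
Advancing 4 steps from 1: 1 → 8 → 2 → 9 → 4.

4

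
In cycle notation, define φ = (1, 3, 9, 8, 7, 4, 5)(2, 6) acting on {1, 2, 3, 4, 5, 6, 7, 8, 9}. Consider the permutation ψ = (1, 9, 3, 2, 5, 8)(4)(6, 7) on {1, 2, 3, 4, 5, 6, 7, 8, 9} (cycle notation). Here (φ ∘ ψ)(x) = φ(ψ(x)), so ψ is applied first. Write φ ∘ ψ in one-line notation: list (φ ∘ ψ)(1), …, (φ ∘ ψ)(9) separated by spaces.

Chase each element through ψ then φ: 1 → 9 → 8; 2 → 5 → 1; 3 → 2 → 6; 4 → 4 → 5; 5 → 8 → 7; 6 → 7 → 4; 7 → 6 → 2; 8 → 1 → 3; 9 → 3 → 9.
So φ ∘ ψ in one-line form is 8 1 6 5 7 4 2 3 9.

8 1 6 5 7 4 2 3 9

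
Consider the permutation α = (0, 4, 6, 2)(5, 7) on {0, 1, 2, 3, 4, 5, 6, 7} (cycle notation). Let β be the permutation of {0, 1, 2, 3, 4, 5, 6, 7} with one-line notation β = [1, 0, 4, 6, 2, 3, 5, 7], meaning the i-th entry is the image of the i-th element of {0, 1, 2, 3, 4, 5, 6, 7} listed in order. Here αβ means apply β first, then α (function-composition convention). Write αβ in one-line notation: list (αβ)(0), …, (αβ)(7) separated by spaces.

(αβ)(x) = α(β(x)). Computing each image: α(β(0)) = α(1) = 1, α(β(1)) = α(0) = 4, α(β(2)) = α(4) = 6, α(β(3)) = α(6) = 2, α(β(4)) = α(2) = 0, α(β(5)) = α(3) = 3, α(β(6)) = α(5) = 7, α(β(7)) = α(7) = 5.
Hence αβ = [1 4 6 2 0 3 7 5].

1 4 6 2 0 3 7 5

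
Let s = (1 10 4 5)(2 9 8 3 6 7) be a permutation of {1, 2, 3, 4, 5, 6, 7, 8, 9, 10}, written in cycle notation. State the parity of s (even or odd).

even

The cycle lengths are 6, 4.
A cycle is odd iff its length is even; s has 2 even-length cycles, so sgn(s) = (−1)^2 and s is even.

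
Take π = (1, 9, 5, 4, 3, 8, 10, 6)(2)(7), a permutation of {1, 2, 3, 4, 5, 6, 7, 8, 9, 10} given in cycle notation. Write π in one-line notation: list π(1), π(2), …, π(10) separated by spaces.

9 2 8 3 4 1 7 10 5 6

Each element maps to the next entry in its cycle (wrapping to the front): 1↦9, 2↦2, 3↦8, 4↦3, 5↦4, 6↦1, 7↦7, 8↦10, 9↦5, 10↦6.
So the one-line form is 9 2 8 3 4 1 7 10 5 6.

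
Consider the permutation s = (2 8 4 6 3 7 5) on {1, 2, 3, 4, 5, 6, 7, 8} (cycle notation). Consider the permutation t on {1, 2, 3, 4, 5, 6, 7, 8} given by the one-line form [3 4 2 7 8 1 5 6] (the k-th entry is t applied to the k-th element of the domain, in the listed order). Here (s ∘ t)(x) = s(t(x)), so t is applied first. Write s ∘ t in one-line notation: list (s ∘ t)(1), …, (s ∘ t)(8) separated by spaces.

(s ∘ t)(x) = s(t(x)). Computing each image: s(t(1)) = s(3) = 7, s(t(2)) = s(4) = 6, s(t(3)) = s(2) = 8, s(t(4)) = s(7) = 5, s(t(5)) = s(8) = 4, s(t(6)) = s(1) = 1, s(t(7)) = s(5) = 2, s(t(8)) = s(6) = 3.
Hence s ∘ t = [7 6 8 5 4 1 2 3].

7 6 8 5 4 1 2 3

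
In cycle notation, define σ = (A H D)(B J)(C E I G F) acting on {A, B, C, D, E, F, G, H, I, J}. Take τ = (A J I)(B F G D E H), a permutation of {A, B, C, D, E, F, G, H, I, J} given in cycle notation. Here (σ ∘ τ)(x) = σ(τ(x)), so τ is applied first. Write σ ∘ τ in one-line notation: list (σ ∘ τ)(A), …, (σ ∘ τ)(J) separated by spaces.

B C E I D F A J H G

Chase each element through τ then σ: A → J → B; B → F → C; C → C → E; D → E → I; E → H → D; F → G → F; G → D → A; H → B → J; I → A → H; J → I → G.
Collecting the images, σ ∘ τ = [B C E I D F A J H G].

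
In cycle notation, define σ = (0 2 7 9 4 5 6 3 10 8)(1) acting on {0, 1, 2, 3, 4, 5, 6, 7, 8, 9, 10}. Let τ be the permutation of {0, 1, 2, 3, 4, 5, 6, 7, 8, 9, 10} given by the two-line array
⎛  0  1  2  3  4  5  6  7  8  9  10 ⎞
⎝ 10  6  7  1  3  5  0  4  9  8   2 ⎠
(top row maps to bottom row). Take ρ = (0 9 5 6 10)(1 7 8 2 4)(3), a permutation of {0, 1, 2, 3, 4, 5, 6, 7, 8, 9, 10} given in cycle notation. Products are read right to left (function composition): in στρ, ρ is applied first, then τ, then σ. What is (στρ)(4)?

3

Chase 4: ρ(4) = 1; τ(1) = 6; σ(6) = 3. Hence (στρ)(4) = 3.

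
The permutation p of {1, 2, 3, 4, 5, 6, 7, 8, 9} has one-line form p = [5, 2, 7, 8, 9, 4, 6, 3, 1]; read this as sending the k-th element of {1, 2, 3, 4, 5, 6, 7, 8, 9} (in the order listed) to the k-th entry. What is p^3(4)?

Tracing 4 → 8 → … returns to 4 after 5 steps, so 4 lies in a 5-cycle (3, 7, 6, 4, 8).
Stepping 3 places around the cycle: 4 → 8 → 3 → 7.

7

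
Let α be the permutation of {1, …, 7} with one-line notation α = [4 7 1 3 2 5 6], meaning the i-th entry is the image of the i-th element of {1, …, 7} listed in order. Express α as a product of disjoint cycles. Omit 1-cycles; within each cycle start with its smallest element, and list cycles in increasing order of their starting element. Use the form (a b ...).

From 1: 1 → 4 → 3 → 1, closing the cycle (1 4 3).
Repeating from the next unused element and collecting all non-trivial cycles gives (1 4 3)(2 7 6 5).

(1 4 3)(2 7 6 5)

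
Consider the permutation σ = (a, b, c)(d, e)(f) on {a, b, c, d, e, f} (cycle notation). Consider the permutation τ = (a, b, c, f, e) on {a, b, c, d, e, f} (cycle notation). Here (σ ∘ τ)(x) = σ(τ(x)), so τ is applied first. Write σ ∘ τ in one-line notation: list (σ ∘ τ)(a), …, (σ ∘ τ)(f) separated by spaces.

For each element, apply τ then σ: a → b → c; b → c → a; c → f → f; d → d → e; e → a → b; f → e → d.
Collecting the images, σ ∘ τ = [c a f e b d].

c a f e b d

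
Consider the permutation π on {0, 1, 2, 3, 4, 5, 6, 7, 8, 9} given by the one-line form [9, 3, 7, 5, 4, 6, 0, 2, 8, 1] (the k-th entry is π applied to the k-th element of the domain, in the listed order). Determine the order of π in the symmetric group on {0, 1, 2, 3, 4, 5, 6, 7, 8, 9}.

6

Decomposing into disjoint cycles gives cycle lengths 6, 2, 1, 1.
The order is lcm(6, 2) = 6.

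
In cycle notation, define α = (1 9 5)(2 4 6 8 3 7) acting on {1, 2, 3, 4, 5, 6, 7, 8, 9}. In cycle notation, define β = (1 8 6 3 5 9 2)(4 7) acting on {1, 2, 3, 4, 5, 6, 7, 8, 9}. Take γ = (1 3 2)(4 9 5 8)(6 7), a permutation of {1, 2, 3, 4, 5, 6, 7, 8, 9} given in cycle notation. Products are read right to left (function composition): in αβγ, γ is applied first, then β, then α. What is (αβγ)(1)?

Apply the permutations in order: γ(1) = 3, then β(3) = 5, then α(5) = 1. So (αβγ)(1) = 1.

1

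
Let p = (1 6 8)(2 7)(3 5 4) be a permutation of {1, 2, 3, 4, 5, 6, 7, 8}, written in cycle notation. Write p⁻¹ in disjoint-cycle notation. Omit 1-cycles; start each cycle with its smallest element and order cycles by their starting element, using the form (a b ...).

(1 8 6)(2 7)(3 4 5)

The inverse reverses each cycle.
Reversing each cycle of p and rotating so the smallest element leads gives (1 8 6)(2 7)(3 4 5).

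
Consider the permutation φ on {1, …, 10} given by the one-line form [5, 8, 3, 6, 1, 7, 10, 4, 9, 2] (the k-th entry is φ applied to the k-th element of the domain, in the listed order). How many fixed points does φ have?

2

The fixed points (elements with φ(x) = x) are {3, 9}, so there are 2.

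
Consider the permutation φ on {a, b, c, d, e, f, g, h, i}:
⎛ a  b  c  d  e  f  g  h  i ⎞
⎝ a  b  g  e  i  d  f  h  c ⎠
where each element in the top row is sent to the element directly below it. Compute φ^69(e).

Tracing e → i → … returns to e after 6 steps, so e lies in a 6-cycle (c, g, f, d, e, i).
Since the cycle has length 6, φ^69 acts on it the same as φ^3 (69 mod 6 = 3).
Stepping 3 places around the cycle: e → i → c → g.

g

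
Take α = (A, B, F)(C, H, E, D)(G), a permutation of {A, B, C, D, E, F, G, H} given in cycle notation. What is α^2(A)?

A lies in the 3-cycle (A, B, F).
Advancing 2 steps from A: A → B → F.

F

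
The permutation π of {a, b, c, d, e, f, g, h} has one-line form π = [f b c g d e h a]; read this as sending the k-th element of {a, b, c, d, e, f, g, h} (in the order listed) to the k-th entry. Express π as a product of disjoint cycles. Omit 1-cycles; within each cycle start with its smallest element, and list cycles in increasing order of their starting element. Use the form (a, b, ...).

Iterating π from a gives a → f → e → d → g → h → a; that is the 6-cycle (a, f, e, d, g, h).
Continuing from each remaining unvisited element yields (a, f, e, d, g, h).

(a, f, e, d, g, h)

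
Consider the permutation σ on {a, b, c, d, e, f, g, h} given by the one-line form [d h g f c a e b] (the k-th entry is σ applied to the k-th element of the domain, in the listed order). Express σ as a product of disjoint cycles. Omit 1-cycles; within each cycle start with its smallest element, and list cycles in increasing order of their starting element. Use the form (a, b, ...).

(a, d, f)(b, h)(c, g, e)

Start at a and follow images: a → d → f → a, giving the cycle (a, d, f).
Repeating from the next unused element and collecting all non-trivial cycles gives (a, d, f)(b, h)(c, g, e).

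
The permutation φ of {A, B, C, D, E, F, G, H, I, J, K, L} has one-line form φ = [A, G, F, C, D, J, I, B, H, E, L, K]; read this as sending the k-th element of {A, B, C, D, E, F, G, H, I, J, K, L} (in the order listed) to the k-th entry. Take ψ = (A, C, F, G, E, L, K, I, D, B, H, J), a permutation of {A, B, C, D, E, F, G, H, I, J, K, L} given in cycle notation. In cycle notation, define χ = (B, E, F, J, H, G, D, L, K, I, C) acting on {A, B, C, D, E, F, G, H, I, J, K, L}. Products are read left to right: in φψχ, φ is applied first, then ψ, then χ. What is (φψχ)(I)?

Apply the permutations in order: φ(I) = H, then ψ(H) = J, then χ(J) = H. So (φψχ)(I) = H.

H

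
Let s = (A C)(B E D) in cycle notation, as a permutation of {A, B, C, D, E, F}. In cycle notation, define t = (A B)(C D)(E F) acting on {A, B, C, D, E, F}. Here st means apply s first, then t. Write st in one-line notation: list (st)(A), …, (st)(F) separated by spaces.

(st)(x) = t(s(x)). Computing each image: t(s(A)) = t(C) = D, t(s(B)) = t(E) = F, t(s(C)) = t(A) = B, t(s(D)) = t(B) = A, t(s(E)) = t(D) = C, t(s(F)) = t(F) = E.
Hence st = [D F B A C E].

D F B A C E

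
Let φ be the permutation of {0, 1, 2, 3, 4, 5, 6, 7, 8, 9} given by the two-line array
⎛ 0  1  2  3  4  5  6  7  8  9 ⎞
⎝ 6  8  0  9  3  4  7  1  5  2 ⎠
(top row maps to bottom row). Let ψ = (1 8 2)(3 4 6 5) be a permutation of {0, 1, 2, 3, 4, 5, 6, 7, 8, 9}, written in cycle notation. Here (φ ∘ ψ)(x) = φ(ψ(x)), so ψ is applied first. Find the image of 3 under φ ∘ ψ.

ψ(3) = 4, then φ(4) = 3; composing gives (φ ∘ ψ)(3) = 3.

3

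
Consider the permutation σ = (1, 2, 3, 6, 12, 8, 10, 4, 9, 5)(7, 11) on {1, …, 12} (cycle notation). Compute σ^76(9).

12

9 lies in the 10-cycle (1, 2, 3, 6, 12, 8, 10, 4, 9, 5).
Powers repeat with period 10 on this cycle, and 76 mod 10 = 6, so σ^76(9) = σ^6(9).
Advancing 6 steps from 9: 9 → 5 → 1 → 2 → 3 → 6 → 12.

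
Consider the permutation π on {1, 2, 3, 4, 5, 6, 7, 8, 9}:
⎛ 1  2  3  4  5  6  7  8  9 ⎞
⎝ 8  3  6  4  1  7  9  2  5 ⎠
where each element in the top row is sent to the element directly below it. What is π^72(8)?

8

Tracing 8 → 2 → … returns to 8 after 8 steps, so 8 lies in an 8-cycle (1 8 2 3 6 7 9 5).
Powers repeat with period 8 on this cycle, and 72 mod 8 = 0, so π^72(8) = π^0(8).
So π^72(8) = 8.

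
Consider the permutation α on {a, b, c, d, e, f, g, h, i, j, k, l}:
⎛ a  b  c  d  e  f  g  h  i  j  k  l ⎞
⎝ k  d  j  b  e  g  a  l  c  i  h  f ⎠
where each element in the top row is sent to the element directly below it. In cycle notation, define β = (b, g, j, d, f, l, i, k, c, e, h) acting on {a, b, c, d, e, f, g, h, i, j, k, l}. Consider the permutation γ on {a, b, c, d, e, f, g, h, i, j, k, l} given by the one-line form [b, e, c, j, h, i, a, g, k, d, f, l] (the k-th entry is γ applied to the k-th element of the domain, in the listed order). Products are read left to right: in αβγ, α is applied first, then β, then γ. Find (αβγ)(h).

(αβγ)(h) = γ(β(α(h))). α(h) = l, then β(l) = i, then γ(i) = k, so the result is k.

k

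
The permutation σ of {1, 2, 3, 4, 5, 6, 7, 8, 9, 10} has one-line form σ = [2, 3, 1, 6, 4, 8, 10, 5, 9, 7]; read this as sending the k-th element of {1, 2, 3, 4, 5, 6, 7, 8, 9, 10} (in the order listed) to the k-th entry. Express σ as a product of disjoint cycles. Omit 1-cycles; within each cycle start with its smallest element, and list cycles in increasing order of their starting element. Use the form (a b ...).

(1 2 3)(4 6 8 5)(7 10)

Start at 1 and follow images: 1 → 2 → 3 → 1, giving the cycle (1 2 3).
Continuing from each remaining unvisited element yields (1 2 3)(4 6 8 5)(7 10).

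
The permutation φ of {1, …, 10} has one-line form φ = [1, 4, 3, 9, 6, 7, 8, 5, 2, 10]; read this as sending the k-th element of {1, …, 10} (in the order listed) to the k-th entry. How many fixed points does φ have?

The fixed points (elements with φ(x) = x) are {1, 3, 10}, so there are 3.

3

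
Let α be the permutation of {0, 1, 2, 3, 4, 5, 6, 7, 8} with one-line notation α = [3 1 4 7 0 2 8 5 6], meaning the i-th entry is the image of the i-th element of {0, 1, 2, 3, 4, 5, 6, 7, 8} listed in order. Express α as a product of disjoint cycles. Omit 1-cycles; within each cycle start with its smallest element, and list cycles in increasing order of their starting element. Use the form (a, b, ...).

Iterating α from 0 gives 0 → 3 → 7 → 5 → 2 → 4 → 0; that is the 6-cycle (0, 3, 7, 5, 2, 4).
Repeating from the next unused element and collecting all non-trivial cycles gives (0, 3, 7, 5, 2, 4)(6, 8).

(0, 3, 7, 5, 2, 4)(6, 8)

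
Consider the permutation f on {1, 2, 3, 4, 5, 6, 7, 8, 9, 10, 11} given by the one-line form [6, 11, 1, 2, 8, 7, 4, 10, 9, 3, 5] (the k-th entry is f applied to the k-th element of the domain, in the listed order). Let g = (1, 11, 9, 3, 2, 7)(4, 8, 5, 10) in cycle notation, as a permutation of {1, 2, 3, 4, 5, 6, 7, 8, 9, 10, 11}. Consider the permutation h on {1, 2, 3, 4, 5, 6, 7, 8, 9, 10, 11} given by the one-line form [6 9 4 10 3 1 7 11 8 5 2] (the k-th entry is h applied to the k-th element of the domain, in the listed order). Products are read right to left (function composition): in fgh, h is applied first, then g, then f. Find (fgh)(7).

6

Apply the permutations in order: h(7) = 7, then g(7) = 1, then f(1) = 6. So (fgh)(7) = 6.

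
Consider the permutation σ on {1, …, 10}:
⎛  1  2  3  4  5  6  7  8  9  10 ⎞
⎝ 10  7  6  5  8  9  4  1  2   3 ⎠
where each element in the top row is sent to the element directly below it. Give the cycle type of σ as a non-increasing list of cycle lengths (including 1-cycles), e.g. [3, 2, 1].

The disjoint cycles are (1, 10, 3, 6, 9, 2, 7, 4, 5, 8), with lengths 10 in non-increasing order.

[10]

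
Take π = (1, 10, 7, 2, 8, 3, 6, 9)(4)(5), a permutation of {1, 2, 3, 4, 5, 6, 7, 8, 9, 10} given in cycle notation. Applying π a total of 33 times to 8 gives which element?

8 lies in the 8-cycle (1, 10, 7, 2, 8, 3, 6, 9).
Since the cycle has length 8, π^33 acts on it the same as π^1 (33 mod 8 = 1).
Advancing 1 step from 8: 8 → 3.

3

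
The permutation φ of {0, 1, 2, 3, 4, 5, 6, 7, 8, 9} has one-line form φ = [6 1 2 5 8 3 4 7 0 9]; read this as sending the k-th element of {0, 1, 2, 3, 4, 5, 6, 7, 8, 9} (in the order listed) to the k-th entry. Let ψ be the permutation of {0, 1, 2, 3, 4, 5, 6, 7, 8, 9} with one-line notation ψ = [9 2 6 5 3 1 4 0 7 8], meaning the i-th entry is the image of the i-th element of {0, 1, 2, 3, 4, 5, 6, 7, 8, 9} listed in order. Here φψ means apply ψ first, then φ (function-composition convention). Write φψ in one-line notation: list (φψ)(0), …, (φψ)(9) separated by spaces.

9 2 4 3 5 1 8 6 7 0

For each element, apply ψ then φ: 0 → 9 → 9; 1 → 2 → 2; 2 → 6 → 4; 3 → 5 → 3; 4 → 3 → 5; 5 → 1 → 1; 6 → 4 → 8; 7 → 0 → 6; 8 → 7 → 7; 9 → 8 → 0.
Collecting the images, φψ = [9 2 4 3 5 1 8 6 7 0].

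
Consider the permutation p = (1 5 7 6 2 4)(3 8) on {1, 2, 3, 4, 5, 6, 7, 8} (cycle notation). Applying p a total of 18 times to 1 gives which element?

1 lies in the 6-cycle (1 5 7 6 2 4).
Powers repeat with period 6 on this cycle, and 18 mod 6 = 0, so p^18(1) = p^0(1).
So p^18(1) = 1.

1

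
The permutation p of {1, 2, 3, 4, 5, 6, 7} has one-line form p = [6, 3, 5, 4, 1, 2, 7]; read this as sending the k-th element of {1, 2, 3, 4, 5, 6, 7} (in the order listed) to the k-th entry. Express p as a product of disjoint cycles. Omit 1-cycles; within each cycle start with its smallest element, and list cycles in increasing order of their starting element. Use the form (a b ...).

(1 6 2 3 5)

From 1: 1 → 6 → 2 → 3 → 5 → 1, closing the cycle (1 6 2 3 5).
Repeating from the next unused element and collecting all non-trivial cycles gives (1 6 2 3 5).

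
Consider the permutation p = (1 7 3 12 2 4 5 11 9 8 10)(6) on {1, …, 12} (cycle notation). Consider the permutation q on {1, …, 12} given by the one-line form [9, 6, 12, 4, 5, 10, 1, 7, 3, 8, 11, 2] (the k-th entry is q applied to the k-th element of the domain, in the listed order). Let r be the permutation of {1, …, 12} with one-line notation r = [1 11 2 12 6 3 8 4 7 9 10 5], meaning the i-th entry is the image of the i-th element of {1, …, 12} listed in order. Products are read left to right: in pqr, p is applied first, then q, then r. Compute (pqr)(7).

5

Chase 7: p(7) = 3; q(3) = 12; r(12) = 5. Hence (pqr)(7) = 5.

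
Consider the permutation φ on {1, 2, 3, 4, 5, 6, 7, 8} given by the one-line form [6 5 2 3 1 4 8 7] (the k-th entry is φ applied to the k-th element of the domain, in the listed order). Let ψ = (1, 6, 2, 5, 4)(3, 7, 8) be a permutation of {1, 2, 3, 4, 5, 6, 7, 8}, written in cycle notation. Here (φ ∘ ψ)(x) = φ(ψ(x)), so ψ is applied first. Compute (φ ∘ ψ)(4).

First apply ψ: ψ(4) = 1, then φ(1) = 6. Thus (φ ∘ ψ)(4) = 6.

6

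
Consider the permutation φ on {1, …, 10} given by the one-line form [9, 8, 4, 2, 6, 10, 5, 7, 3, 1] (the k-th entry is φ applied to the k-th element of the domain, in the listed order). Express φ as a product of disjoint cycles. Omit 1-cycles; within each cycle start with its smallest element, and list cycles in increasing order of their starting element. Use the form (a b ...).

(1 9 3 4 2 8 7 5 6 10)

Iterating φ from 1 gives 1 → 9 → 3 → 4 → 2 → 8 → 7 → 5 → 6 → 10 → 1; that is the 10-cycle (1 9 3 4 2 8 7 5 6 10).
Continuing from each remaining unvisited element yields (1 9 3 4 2 8 7 5 6 10).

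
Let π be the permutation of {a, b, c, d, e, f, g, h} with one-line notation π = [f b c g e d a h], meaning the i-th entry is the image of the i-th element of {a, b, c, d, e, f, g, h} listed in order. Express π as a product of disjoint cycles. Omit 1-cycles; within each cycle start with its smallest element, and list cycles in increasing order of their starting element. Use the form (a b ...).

Start at a and follow images: a → f → d → g → a, giving the cycle (a f d g).
Repeating from the next unused element and collecting all non-trivial cycles gives (a f d g).

(a f d g)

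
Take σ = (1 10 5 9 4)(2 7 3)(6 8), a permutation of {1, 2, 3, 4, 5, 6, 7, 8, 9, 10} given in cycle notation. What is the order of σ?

The disjoint cycles have lengths 5, 3, 2.
Since disjoint cycles commute, ord(σ) = lcm(5, 3, 2) = 30.

30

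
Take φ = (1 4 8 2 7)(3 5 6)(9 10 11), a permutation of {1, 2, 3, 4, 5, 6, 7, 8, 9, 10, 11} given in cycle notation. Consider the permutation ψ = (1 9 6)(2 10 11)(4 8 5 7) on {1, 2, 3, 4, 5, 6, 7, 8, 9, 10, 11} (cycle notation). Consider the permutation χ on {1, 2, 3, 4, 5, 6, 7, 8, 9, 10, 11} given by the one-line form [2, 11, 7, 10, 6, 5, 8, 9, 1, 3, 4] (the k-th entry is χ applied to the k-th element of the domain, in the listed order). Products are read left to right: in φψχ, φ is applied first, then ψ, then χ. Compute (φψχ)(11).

Chase 11: φ(11) = 9; ψ(9) = 6; χ(6) = 5. Hence (φψχ)(11) = 5.

5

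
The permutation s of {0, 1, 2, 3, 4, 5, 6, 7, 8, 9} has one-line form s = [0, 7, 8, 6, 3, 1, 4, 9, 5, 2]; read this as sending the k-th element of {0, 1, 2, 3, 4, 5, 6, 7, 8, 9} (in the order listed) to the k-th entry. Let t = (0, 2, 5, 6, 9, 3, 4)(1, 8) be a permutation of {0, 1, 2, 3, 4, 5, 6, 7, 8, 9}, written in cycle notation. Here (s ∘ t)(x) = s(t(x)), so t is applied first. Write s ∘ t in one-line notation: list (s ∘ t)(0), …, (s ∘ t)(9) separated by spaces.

8 5 1 3 0 4 2 9 7 6

(s ∘ t)(x) = s(t(x)). Computing each image: s(t(0)) = s(2) = 8, s(t(1)) = s(8) = 5, s(t(2)) = s(5) = 1, s(t(3)) = s(4) = 3, s(t(4)) = s(0) = 0, s(t(5)) = s(6) = 4, s(t(6)) = s(9) = 2, s(t(7)) = s(7) = 9, s(t(8)) = s(1) = 7, s(t(9)) = s(3) = 6.
Hence s ∘ t = [8 5 1 3 0 4 2 9 7 6].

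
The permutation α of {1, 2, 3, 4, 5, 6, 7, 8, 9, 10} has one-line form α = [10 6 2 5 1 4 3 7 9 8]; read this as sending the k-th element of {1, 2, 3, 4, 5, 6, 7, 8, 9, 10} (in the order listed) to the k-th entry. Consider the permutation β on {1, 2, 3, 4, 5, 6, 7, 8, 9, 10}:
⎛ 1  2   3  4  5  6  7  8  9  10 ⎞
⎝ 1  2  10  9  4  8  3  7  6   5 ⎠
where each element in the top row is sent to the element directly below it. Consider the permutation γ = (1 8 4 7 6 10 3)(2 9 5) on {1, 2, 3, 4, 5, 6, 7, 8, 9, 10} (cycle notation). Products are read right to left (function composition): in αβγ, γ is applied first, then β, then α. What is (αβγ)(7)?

Apply the permutations in order: γ(7) = 6, then β(6) = 8, then α(8) = 7. So (αβγ)(7) = 7.

7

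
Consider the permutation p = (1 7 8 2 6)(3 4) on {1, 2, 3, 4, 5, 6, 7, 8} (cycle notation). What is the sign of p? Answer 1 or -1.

-1

The cycle lengths are 5, 2, 1.
A cycle is odd iff its length is even; p has 1 even-length cycle, so sgn(p) = (−1)^1 and p is odd.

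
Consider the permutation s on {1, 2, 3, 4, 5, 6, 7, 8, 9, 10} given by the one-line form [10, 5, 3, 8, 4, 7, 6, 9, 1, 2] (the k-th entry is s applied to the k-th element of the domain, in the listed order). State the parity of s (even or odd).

odd

In disjoint-cycle form the cycle lengths are 7, 2, 1.
A cycle is odd iff its length is even; s has 1 even-length cycle, so sgn(s) = (−1)^1 and s is odd.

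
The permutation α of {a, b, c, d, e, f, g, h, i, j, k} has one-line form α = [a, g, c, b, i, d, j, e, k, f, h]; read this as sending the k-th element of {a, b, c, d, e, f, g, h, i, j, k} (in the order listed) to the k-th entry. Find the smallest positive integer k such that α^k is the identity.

20

Writing α as disjoint cycles, the cycle lengths are 5, 4, 1, 1.
The order is lcm(5, 4) = 20.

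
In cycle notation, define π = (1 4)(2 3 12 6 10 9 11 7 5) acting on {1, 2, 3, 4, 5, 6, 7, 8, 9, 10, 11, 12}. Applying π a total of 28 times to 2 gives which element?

3

2 lies in the 9-cycle (2 3 12 6 10 9 11 7 5).
Since the cycle has length 9, π^28 acts on it the same as π^1 (28 mod 9 = 1).
Advancing 1 step from 2: 2 → 3.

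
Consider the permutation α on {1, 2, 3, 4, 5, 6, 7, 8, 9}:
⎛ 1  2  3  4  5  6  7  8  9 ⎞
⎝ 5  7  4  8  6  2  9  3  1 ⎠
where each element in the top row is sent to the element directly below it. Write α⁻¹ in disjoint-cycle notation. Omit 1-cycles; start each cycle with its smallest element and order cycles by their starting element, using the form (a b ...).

(1 9 7 2 6 5)(3 8 4)

The cycle decomposition of α is (1 5 6 2 7 9)(3 4 8).
The inverse reverses every cycle; in canonical form, α⁻¹ = (1 9 7 2 6 5)(3 8 4).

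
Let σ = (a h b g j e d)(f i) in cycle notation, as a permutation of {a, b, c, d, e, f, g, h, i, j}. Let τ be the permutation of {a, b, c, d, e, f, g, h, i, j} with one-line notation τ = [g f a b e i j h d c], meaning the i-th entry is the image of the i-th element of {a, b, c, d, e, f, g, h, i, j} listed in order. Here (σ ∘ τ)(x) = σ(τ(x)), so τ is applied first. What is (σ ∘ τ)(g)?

(σ ∘ τ)(g) = σ(τ(g)). τ(g) = j, then σ(j) = e. So (σ ∘ τ)(g) = e.

e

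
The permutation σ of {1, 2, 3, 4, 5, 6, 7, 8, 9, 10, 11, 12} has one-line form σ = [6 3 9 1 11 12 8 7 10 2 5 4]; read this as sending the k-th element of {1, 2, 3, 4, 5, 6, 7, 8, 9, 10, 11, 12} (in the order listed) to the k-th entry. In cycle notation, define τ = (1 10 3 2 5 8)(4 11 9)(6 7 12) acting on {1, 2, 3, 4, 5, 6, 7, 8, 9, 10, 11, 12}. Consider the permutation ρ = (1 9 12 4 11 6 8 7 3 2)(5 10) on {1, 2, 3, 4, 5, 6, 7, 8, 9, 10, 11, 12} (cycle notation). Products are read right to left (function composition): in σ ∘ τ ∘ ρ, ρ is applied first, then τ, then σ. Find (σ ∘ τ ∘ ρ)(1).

Chase 1: ρ(1) = 9; τ(9) = 4; σ(4) = 1. Hence (σ ∘ τ ∘ ρ)(1) = 1.

1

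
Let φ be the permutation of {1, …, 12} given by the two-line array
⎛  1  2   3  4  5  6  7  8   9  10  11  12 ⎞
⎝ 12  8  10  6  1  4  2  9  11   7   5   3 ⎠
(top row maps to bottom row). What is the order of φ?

Writing φ as disjoint cycles, the cycle lengths are 10, 2.
Since disjoint cycles commute, ord(φ) = lcm(10, 2) = 10.

10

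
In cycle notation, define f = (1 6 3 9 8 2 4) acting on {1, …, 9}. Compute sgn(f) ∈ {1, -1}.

1

The cycle lengths are 7, 1, 1.
A cycle is odd iff its length is even; f has 0 even-length cycles, so sgn(f) = (−1)^0 and f is even.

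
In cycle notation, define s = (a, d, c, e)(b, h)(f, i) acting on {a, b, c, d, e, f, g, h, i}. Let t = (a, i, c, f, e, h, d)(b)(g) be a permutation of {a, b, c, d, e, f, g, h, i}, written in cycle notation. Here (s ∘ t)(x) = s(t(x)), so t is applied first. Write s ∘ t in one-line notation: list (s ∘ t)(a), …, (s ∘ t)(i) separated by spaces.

(s ∘ t)(x) = s(t(x)). Computing each image: s(t(a)) = s(i) = f, s(t(b)) = s(b) = h, s(t(c)) = s(f) = i, s(t(d)) = s(a) = d, s(t(e)) = s(h) = b, s(t(f)) = s(e) = a, s(t(g)) = s(g) = g, s(t(h)) = s(d) = c, s(t(i)) = s(c) = e.
Hence s ∘ t = [f h i d b a g c e].

f h i d b a g c e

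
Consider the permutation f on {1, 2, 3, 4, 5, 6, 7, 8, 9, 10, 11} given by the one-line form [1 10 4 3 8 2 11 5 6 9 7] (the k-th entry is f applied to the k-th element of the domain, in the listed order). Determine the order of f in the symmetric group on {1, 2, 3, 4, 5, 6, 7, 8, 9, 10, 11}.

4

The disjoint-cycle form of f has cycle lengths 4, 2, 2, 2, 1.
Since disjoint cycles commute, ord(f) = lcm(4, 2, 2, 2) = 4.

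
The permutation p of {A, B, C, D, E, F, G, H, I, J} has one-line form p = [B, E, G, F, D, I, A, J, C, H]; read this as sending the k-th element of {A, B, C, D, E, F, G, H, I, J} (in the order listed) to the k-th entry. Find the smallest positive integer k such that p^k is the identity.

Writing p as disjoint cycles, the cycle lengths are 8, 2.
The order is lcm(8, 2) = 8.

8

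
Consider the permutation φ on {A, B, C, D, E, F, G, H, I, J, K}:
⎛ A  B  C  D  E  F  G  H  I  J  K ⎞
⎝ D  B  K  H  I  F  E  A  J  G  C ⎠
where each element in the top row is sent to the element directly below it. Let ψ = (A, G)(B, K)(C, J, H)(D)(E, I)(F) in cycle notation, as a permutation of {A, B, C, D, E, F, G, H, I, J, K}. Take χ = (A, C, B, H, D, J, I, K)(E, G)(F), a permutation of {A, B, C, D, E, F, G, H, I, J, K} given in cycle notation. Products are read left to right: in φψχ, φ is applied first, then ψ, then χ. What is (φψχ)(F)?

(φψχ)(F) = χ(ψ(φ(F))). φ(F) = F, then ψ(F) = F, then χ(F) = F, so the result is F.

F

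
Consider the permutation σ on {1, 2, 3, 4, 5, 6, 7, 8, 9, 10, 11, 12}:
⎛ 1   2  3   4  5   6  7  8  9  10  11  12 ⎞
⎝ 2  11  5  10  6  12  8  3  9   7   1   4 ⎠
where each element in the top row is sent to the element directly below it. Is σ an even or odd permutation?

odd

In disjoint-cycle form the cycle lengths are 8, 3, 1.
A cycle is odd iff its length is even; σ has 1 even-length cycle, so sgn(σ) = (−1)^1 and σ is odd.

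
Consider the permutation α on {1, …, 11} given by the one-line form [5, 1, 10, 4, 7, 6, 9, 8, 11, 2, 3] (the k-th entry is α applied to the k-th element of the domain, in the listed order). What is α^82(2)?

Tracing 2 → 1 → … returns to 2 after 8 steps, so 2 lies in an 8-cycle (1, 5, 7, 9, 11, 3, 10, 2).
Powers repeat with period 8 on this cycle, and 82 mod 8 = 2, so α^82(2) = α^2(2).
Stepping 2 places around the cycle: 2 → 1 → 5.

5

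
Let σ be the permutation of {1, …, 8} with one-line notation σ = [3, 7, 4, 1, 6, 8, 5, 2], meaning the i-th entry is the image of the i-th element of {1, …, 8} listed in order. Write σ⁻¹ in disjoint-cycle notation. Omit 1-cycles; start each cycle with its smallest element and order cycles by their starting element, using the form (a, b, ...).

First write σ in disjoint cycles: (1, 3, 4)(2, 7, 5, 6, 8).
The inverse reverses every cycle; in canonical form, σ⁻¹ = (1, 4, 3)(2, 8, 6, 5, 7).

(1, 4, 3)(2, 8, 6, 5, 7)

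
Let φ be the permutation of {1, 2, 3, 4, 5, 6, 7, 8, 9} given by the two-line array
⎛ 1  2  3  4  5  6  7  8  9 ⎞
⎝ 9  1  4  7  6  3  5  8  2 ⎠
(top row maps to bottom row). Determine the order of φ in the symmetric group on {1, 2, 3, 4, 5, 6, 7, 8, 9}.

Writing φ as disjoint cycles, the cycle lengths are 5, 3, 1.
The order is lcm(5, 3) = 15.

15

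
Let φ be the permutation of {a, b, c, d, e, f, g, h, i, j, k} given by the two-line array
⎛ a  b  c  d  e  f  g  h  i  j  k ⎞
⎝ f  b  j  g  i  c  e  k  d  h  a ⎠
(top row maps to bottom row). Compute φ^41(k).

Tracing k → a → … returns to k after 6 steps, so k lies in a 6-cycle (a, f, c, j, h, k).
Powers repeat with period 6 on this cycle, and 41 mod 6 = 5, so φ^41(k) = φ^5(k).
Stepping 5 places around the cycle: k → a → f → c → j → h.

h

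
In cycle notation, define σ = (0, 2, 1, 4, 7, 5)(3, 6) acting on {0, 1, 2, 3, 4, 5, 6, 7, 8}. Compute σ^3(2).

2 lies in the 6-cycle (0, 2, 1, 4, 7, 5).
Advancing 3 steps from 2: 2 → 1 → 4 → 7.

7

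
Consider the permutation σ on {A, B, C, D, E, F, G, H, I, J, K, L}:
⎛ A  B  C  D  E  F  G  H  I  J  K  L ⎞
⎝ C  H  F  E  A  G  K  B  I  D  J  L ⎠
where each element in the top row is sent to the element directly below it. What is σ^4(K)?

A

Tracing K → J → … returns to K after 8 steps, so K lies in an 8-cycle (A, C, F, G, K, J, D, E).
Stepping 4 places around the cycle: K → J → D → E → A.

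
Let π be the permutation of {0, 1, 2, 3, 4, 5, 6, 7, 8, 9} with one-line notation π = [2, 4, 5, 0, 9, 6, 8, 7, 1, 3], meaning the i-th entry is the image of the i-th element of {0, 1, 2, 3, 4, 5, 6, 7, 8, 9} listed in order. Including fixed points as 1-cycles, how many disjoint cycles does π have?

2

The cycle decomposition is (0 2 5 6 8 1 4 9 3)(7), which has 2 cycles (counting 1-cycles).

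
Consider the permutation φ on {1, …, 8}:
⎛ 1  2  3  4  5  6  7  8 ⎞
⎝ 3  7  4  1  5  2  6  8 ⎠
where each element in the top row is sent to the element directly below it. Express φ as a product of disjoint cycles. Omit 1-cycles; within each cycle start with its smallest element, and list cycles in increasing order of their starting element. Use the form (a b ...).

Start at 1 and follow images: 1 → 3 → 4 → 1, giving the cycle (1 3 4).
Repeating from the next unused element and collecting all non-trivial cycles gives (1 3 4)(2 7 6).

(1 3 4)(2 7 6)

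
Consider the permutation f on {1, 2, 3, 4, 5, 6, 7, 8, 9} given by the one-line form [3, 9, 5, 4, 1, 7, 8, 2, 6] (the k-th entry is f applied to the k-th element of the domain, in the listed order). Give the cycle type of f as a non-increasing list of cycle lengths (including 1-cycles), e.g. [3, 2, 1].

[5, 3, 1]

The disjoint cycles are (1 3 5)(2 9 6 7 8)(4), with lengths 5, 3, 1 in non-increasing order.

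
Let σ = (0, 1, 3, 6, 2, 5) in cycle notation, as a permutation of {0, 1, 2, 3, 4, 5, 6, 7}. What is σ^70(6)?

6 lies in the 6-cycle (0, 1, 3, 6, 2, 5).
Since the cycle has length 6, σ^70 acts on it the same as σ^4 (70 mod 6 = 4).
Stepping 4 places around the cycle: 6 → 2 → 5 → 0 → 1.

1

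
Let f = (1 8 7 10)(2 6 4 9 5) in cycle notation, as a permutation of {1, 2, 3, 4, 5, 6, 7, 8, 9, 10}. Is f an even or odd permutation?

The cycle lengths are 5, 4, 1.
A cycle is odd iff its length is even; f has 1 even-length cycle, so sgn(f) = (−1)^1 and f is odd.

odd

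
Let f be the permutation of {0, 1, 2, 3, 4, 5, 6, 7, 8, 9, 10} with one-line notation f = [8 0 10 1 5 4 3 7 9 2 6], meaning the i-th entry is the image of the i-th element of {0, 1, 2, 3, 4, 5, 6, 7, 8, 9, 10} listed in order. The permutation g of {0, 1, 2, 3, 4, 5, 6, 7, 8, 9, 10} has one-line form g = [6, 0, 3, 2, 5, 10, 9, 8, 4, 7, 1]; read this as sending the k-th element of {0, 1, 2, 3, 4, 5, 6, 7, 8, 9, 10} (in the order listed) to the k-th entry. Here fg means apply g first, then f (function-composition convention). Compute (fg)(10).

g(10) = 1, then f(1) = 0; composing gives (fg)(10) = 0.

0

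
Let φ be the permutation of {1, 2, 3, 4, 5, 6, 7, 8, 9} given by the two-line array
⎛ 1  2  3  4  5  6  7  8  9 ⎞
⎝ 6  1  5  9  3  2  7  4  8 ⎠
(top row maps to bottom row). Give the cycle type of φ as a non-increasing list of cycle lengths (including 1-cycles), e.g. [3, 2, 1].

The disjoint cycles are (1 6 2)(3 5)(4 9 8)(7), with lengths 3, 3, 2, 1 in non-increasing order.

[3, 3, 2, 1]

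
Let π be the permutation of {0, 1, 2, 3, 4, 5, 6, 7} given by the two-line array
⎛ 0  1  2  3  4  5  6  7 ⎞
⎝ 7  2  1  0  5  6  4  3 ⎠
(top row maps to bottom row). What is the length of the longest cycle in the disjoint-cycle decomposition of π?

Decomposing into disjoint cycles gives (0, 7, 3)(1, 2)(4, 5, 6); the longest has length 3.

3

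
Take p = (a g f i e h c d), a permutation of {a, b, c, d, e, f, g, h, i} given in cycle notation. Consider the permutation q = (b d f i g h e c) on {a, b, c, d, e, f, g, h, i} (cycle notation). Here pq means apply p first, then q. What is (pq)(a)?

First apply p: p(a) = g, then q(g) = h. Thus (pq)(a) = h.

h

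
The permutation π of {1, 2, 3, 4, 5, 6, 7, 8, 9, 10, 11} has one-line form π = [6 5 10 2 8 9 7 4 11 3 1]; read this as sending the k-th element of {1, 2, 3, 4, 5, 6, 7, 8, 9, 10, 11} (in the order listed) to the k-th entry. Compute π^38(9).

1

Tracing 9 → 11 → … returns to 9 after 4 steps, so 9 lies in a 4-cycle (1 6 9 11).
On a 4-cycle, π^4 is the identity, so π^38 = π^2 there (38 ≡ 2 mod 4).
Stepping 2 places around the cycle: 9 → 11 → 1.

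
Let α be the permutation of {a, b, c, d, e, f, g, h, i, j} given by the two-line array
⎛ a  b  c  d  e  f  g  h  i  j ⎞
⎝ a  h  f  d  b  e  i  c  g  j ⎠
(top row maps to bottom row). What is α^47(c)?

Tracing c → f → … returns to c after 5 steps, so c lies in a 5-cycle (b, h, c, f, e).
On a 5-cycle, α^5 is the identity, so α^47 = α^2 there (47 ≡ 2 mod 5).
Advancing 2 steps from c: c → f → e.

e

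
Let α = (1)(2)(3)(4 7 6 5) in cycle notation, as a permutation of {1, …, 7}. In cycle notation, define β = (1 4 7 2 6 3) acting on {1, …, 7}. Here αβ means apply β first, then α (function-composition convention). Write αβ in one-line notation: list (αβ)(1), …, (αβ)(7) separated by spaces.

Chase each element through β then α: 1 → 4 → 7; 2 → 6 → 5; 3 → 1 → 1; 4 → 7 → 6; 5 → 5 → 4; 6 → 3 → 3; 7 → 2 → 2.
Collecting the images, αβ = [7 5 1 6 4 3 2].

7 5 1 6 4 3 2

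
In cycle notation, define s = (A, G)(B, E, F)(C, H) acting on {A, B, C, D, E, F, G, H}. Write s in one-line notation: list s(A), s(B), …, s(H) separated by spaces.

G E H D F B A C

Each element maps to the next entry in its cycle (wrapping to the front): A↦G, B↦E, C↦H, D↦D, E↦F, F↦B, G↦A, H↦C.
So the one-line form is G E H D F B A C.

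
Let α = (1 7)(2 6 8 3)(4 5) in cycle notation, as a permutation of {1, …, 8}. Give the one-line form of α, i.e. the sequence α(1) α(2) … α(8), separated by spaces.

7 6 2 5 4 8 1 3

Each element maps to the next entry in its cycle (wrapping to the front): 1→7, 2→6, 3→2, 4→5, 5→4, 6→8, 7→1, 8→3.
So the one-line form is 7 6 2 5 4 8 1 3.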